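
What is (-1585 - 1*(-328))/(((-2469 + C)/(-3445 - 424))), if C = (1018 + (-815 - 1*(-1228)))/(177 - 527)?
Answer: -567388850/288527 ≈ -1966.5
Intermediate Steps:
C = -1431/350 (C = (1018 + (-815 + 1228))/(-350) = (1018 + 413)*(-1/350) = 1431*(-1/350) = -1431/350 ≈ -4.0886)
(-1585 - 1*(-328))/(((-2469 + C)/(-3445 - 424))) = (-1585 - 1*(-328))/(((-2469 - 1431/350)/(-3445 - 424))) = (-1585 + 328)/((-865581/350/(-3869))) = -1257/((-865581/350*(-1/3869))) = -1257/865581/1354150 = -1257*1354150/865581 = -567388850/288527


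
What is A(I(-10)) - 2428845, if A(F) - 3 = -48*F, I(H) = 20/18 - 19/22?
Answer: -80152178/33 ≈ -2.4289e+6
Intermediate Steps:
I(H) = 49/198 (I(H) = 20*(1/18) - 19*1/22 = 10/9 - 19/22 = 49/198)
A(F) = 3 - 48*F
A(I(-10)) - 2428845 = (3 - 48*49/198) - 2428845 = (3 - 392/33) - 2428845 = -293/33 - 2428845 = -80152178/33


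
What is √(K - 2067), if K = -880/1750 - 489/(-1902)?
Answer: I*√1017903749646/22190 ≈ 45.467*I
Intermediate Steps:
K = -27267/110950 (K = -880*1/1750 - 489*(-1/1902) = -88/175 + 163/634 = -27267/110950 ≈ -0.24576)
√(K - 2067) = √(-27267/110950 - 2067) = √(-229360917/110950) = I*√1017903749646/22190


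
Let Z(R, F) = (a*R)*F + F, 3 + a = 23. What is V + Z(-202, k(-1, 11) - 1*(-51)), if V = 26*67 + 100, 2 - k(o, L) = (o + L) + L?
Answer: -127406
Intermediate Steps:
a = 20 (a = -3 + 23 = 20)
k(o, L) = 2 - o - 2*L (k(o, L) = 2 - ((o + L) + L) = 2 - ((L + o) + L) = 2 - (o + 2*L) = 2 + (-o - 2*L) = 2 - o - 2*L)
V = 1842 (V = 1742 + 100 = 1842)
Z(R, F) = F + 20*F*R (Z(R, F) = (20*R)*F + F = 20*F*R + F = F + 20*F*R)
V + Z(-202, k(-1, 11) - 1*(-51)) = 1842 + ((2 - 1*(-1) - 2*11) - 1*(-51))*(1 + 20*(-202)) = 1842 + ((2 + 1 - 22) + 51)*(1 - 4040) = 1842 + (-19 + 51)*(-4039) = 1842 + 32*(-4039) = 1842 - 129248 = -127406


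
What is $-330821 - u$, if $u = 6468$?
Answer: $-337289$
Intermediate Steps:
$-330821 - u = -330821 - 6468 = -337289$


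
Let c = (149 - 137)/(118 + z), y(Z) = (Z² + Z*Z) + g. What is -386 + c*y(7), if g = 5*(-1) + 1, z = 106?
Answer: -10667/28 ≈ -380.96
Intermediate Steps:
g = -4 (g = -5 + 1 = -4)
y(Z) = -4 + 2*Z² (y(Z) = (Z² + Z*Z) - 4 = (Z² + Z²) - 4 = 2*Z² - 4 = -4 + 2*Z²)
c = 3/56 (c = (149 - 137)/(118 + 106) = 12/224 = 12*(1/224) = 3/56 ≈ 0.053571)
-386 + c*y(7) = -386 + 3*(-4 + 2*7²)/56 = -386 + 3*(-4 + 2*49)/56 = -386 + 3*(-4 + 98)/56 = -386 + (3/56)*94 = -386 + 141/28 = -10667/28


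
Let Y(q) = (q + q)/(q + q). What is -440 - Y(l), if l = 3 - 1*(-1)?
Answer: -441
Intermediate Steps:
l = 4 (l = 3 + 1 = 4)
Y(q) = 1 (Y(q) = (2*q)/((2*q)) = (2*q)*(1/(2*q)) = 1)
-440 - Y(l) = -440 - 1*1 = -440 - 1 = -441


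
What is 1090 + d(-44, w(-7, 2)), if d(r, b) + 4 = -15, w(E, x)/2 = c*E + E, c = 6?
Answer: 1071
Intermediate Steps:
w(E, x) = 14*E (w(E, x) = 2*(6*E + E) = 2*(7*E) = 14*E)
d(r, b) = -19 (d(r, b) = -4 - 15 = -19)
1090 + d(-44, w(-7, 2)) = 1090 - 19 = 1071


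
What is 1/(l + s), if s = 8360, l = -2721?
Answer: 1/5639 ≈ 0.00017734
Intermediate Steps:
1/(l + s) = 1/(-2721 + 8360) = 1/5639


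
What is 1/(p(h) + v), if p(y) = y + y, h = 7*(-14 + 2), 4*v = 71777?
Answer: 4/71105 ≈ 5.6255e-5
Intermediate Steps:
v = 71777/4 (v = (¼)*71777 = 71777/4 ≈ 17944.)
h = -84 (h = 7*(-12) = -84)
p(y) = 2*y
1/(p(h) + v) = 1/(2*(-84) + 71777/4) = 1/(-168 + 71777/4) = 1/(71105/4) = 4/71105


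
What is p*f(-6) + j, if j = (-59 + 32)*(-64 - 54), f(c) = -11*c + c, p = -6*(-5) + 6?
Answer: 5346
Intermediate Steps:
p = 36 (p = 30 + 6 = 36)
f(c) = -10*c
j = 3186 (j = -27*(-118) = 3186)
p*f(-6) + j = 36*(-10*(-6)) + 3186 = 36*60 + 3186 = 2160 + 3186 = 5346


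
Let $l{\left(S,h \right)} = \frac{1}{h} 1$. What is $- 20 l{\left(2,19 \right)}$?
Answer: $- \frac{20}{19} \approx -1.0526$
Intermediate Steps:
$l{\left(S,h \right)} = \frac{1}{h}$
$- 20 l{\left(2,19 \right)} = - \frac{20}{19}$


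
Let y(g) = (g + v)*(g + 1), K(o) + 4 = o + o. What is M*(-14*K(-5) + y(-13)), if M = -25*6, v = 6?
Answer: -42000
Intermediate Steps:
K(o) = -4 + 2*o (K(o) = -4 + (o + o) = -4 + 2*o)
M = -150
y(g) = (1 + g)*(6 + g) (y(g) = (g + 6)*(g + 1) = (6 + g)*(1 + g) = (1 + g)*(6 + g))
M*(-14*K(-5) + y(-13)) = -150*(-14*(-4 + 2*(-5)) + (6 + (-13)² + 7*(-13))) = -150*(-14*(-4 - 10) + (6 + 169 - 91)) = -150*(-14*(-14) + 84) = -150*(196 + 84) = -150*280 = -42000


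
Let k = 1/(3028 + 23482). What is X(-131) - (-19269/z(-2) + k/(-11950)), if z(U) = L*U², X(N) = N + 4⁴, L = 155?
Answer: 383198587139/2455157375 ≈ 156.08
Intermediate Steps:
X(N) = 256 + N (X(N) = N + 256 = 256 + N)
z(U) = 155*U²
k = 1/26510 ≈ 3.7722e-5
X(-131) - (-19269/z(-2) + k/(-11950)) = (256 - 131) - (-19269/(155*(-2)²) + (1/26510)/(-11950)) = 125 - (-19269/(155*4) + (1/26510)*(-1/11950)) = 125 - (-19269/620 - 1/316794500) = 125 - 1*(-76303915264/2455157375) = 125 + 76303915264/2455157375 = 383198587139/2455157375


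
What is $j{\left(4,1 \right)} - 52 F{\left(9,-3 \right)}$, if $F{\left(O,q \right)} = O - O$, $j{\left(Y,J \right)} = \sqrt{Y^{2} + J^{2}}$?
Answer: $\sqrt{17} \approx 4.1231$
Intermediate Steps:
$j{\left(Y,J \right)} = \sqrt{J^{2} + Y^{2}}$
$F{\left(O,q \right)} = 0$
$j{\left(4,1 \right)} - 52 F{\left(9,-3 \right)} = \sqrt{1^{2} + 4^{2}} - 0 = \sqrt{1 + 16} + 0 = \sqrt{17} + 0 = \sqrt{17}$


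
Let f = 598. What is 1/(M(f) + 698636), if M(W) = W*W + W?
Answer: 1/1056838 ≈ 9.4622e-7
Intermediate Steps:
M(W) = W + W² (M(W) = W² + W = W + W²)
1/(M(f) + 698636) = 1/(598*(1 + 598) + 698636) = 1/(598*599 + 698636) = 1/(358202 + 698636) = 1/1056838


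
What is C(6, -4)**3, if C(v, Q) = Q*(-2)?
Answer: 512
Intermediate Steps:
C(v, Q) = -2*Q
C(6, -4)**3 = (-2*(-4))**3 = 8**3 = 512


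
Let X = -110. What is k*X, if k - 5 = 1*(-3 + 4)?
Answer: -660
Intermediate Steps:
k = 6 (k = 5 + 1*(-3 + 4) = 5 + 1*1 = 5 + 1 = 6)
k*X = 6*(-110) = -660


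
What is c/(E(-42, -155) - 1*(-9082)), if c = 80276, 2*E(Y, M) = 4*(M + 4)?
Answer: 20069/2195 ≈ 9.1431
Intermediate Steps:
E(Y, M) = 8 + 2*M (E(Y, M) = (4*(M + 4))/2 = (4*(4 + M))/2 = (16 + 4*M)/2 = 8 + 2*M)
c/(E(-42, -155) - 1*(-9082)) = 80276/((8 + 2*(-155)) - 1*(-9082)) = 80276/((8 - 310) + 9082) = 80276/(-302 + 9082) = 80276/8780 = 80276*(1/8780) = 20069/2195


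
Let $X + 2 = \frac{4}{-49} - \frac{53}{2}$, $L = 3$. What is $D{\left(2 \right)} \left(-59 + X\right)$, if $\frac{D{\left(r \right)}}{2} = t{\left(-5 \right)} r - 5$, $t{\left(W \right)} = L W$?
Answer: $\frac{42915}{7} \approx 6130.7$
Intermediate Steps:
$t{\left(W \right)} = 3 W$
$D{\left(r \right)} = -10 - 30 r$ ($D{\left(r \right)} = 2 \left(3 \left(-5\right) r - 5\right) = 2 \left(- 15 r - 5\right) = 2 \left(-5 - 15 r\right) = -10 - 30 r$)
$X = - \frac{2801}{98}$ ($X = -2 + \left(\frac{4}{-49} - \frac{53}{2}\right) = -2 + \left(4 \left(- \frac{1}{49}\right) - \frac{53}{2}\right) = -2 - \frac{2605}{98} = - \frac{2801}{98} \approx -28.582$)
$D{\left(2 \right)} \left(-59 + X\right) = \left(-10 - 60\right) \left(-59 - \frac{2801}{98}\right) = \left(-10 - 60\right) \left(- \frac{8583}{98}\right) = \left(-70\right) \left(- \frac{8583}{98}\right) = \frac{42915}{7}$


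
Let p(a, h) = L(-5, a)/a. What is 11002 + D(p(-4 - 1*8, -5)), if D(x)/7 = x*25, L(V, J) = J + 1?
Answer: 133949/12 ≈ 11162.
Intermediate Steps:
L(V, J) = 1 + J
p(a, h) = (1 + a)/a
D(x) = 175*x (D(x) = 7*(x*25) = 7*(25*x) = 175*x)
11002 + D(p(-4 - 1*8, -5)) = 11002 + 175*((1 + (-4 - 1*8))/(-4 - 1*8)) = 11002 + 175*((1 + (-4 - 8))/(-4 - 8)) = 11002 + 175*((1 - 12)/(-12)) = 11002 + 175*(-1/12*(-11)) = 11002 + 175*(11/12) = 11002 + 1925/12 = 133949/12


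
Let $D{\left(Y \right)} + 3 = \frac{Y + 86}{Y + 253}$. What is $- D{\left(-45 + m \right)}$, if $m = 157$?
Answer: $\frac{897}{365} \approx 2.4575$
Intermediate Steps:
$D{\left(Y \right)} = -3 + \frac{86 + Y}{253 + Y}$ ($D{\left(Y \right)} = -3 + \frac{Y + 86}{Y + 253} = -3 + \frac{86 + Y}{253 + Y}$)
$- D{\left(-45 + m \right)} = - \frac{-673 - 2 \left(-45 + 157\right)}{253 + \left(-45 + 157\right)} = - \frac{-673 - 224}{253 + 112} = - \frac{-673 - 224}{365} = - \frac{-897}{365} = \left(-1\right) \left(- \frac{897}{365}\right) = \frac{897}{365}$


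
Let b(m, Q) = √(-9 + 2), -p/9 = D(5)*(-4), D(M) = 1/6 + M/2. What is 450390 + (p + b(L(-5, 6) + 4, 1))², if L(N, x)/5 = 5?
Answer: 459599 + 192*I*√7 ≈ 4.596e+5 + 507.98*I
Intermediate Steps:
D(M) = ⅙ + M/2 (D(M) = 1*(⅙) + M*(½) = ⅙ + M/2)
L(N, x) = 25 (L(N, x) = 5*5 = 25)
p = 96 (p = -9*(⅙ + (½)*5)*(-4) = -9*(⅙ + 5/2)*(-4) = -24*(-4) = -9*(-32/3) = 96)
b(m, Q) = I*√7 (b(m, Q) = √(-7) = I*√7)
450390 + (p + b(L(-5, 6) + 4, 1))² = 450390 + (96 + I*√7)²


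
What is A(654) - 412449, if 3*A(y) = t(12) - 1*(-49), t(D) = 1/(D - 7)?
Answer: -2062163/5 ≈ -4.1243e+5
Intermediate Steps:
t(D) = 1/(-7 + D)
A(y) = 82/5 (A(y) = (1/(-7 + 12) - 1*(-49))/3 = (1/5 + 49)/3 = (1/3)*(246/5) = 82/5)
A(654) - 412449 = 82/5 - 412449 = -2062163/5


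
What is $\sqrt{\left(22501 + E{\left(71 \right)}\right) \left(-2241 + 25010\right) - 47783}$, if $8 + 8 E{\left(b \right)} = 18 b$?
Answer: $\frac{\sqrt{2063568259}}{2} \approx 22713.0$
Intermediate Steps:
$E{\left(b \right)} = -1 + \frac{9 b}{4}$ ($E{\left(b \right)} = -1 + \frac{18 b}{8} = -1 + \frac{9 b}{4}$)
$\sqrt{\left(22501 + E{\left(71 \right)}\right) \left(-2241 + 25010\right) - 47783} = \sqrt{\left(22501 + \left(-1 + \frac{9}{4} \cdot 71\right)\right) \left(-2241 + 25010\right) - 47783} = \sqrt{\left(22501 + \left(-1 + \frac{639}{4}\right)\right) 22769 - 47783} = \sqrt{\left(22501 + \frac{635}{4}\right) 22769 - 47783} = \sqrt{\frac{90639}{4} \cdot 22769 - 47783} = \sqrt{\frac{2063759391}{4} - 47783} = \sqrt{\frac{2063568259}{4}} = \frac{\sqrt{2063568259}}{2}$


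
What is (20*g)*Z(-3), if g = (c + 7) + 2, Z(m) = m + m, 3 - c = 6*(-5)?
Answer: -5040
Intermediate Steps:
c = 33 (c = 3 - 6*(-5) = 3 - 1*(-30) = 3 + 30 = 33)
Z(m) = 2*m
g = 42 (g = (33 + 7) + 2 = 40 + 2 = 42)
(20*g)*Z(-3) = (20*42)*(2*(-3)) = 840*(-6) = -5040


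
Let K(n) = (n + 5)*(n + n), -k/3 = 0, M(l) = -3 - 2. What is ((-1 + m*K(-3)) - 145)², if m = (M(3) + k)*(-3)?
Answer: 106276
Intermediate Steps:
M(l) = -5
k = 0 (k = -3*0 = 0)
K(n) = 2*n*(5 + n) (K(n) = (5 + n)*(2*n) = 2*n*(5 + n))
m = 15 (m = (-5 + 0)*(-3) = -5*(-3) = 15)
((-1 + m*K(-3)) - 145)² = ((-1 + 15*(2*(-3)*(5 - 3))) - 145)² = ((-1 + 15*(2*(-3)*2)) - 145)² = ((-1 + 15*(-12)) - 145)² = ((-1 - 180) - 145)² = (-181 - 145)² = (-326)² = 106276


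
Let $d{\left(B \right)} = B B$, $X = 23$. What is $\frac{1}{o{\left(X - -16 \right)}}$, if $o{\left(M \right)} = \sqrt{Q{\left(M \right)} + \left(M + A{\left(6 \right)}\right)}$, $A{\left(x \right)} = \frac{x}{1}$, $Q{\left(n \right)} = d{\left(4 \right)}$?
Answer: $\frac{\sqrt{61}}{61} \approx 0.12804$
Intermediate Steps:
$d{\left(B \right)} = B^{2}$
$Q{\left(n \right)} = 16$ ($Q{\left(n \right)} = 4^{2} = 16$)
$A{\left(x \right)} = x$ ($A{\left(x \right)} = x 1 = x$)
$o{\left(M \right)} = \sqrt{22 + M}$ ($o{\left(M \right)} = \sqrt{16 + \left(M + 6\right)} = \sqrt{16 + \left(6 + M\right)} = \sqrt{22 + M}$)
$\frac{1}{o{\left(X - -16 \right)}} = \frac{1}{\sqrt{22 + \left(23 - -16\right)}} = \frac{1}{\sqrt{22 + \left(23 + 16\right)}} = \frac{1}{\sqrt{22 + 39}} = \frac{1}{\sqrt{61}} = \frac{\sqrt{61}}{61}$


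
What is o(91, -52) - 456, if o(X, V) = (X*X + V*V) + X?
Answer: 10620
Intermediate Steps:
o(X, V) = X + V² + X² (o(X, V) = (X² + V²) + X = (V² + X²) + X = X + V² + X²)
o(91, -52) - 456 = (91 + (-52)² + 91²) - 456 = (91 + 2704 + 8281) - 456 = 11076 - 456 = 10620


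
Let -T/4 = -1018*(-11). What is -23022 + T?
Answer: -67814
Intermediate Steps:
T = -44792 (T = -(-4072)*(-11) = -4*11198 = -44792)
-23022 + T = -23022 - 44792 = -67814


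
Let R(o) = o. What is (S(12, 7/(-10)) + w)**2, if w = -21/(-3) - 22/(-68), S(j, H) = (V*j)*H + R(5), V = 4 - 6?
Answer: 24512401/28900 ≈ 848.18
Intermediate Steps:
V = -2
S(j, H) = 5 - 2*H*j (S(j, H) = (-2*j)*H + 5 = -2*H*j + 5 = 5 - 2*H*j)
w = 249/34 (w = -21*(-1/3) - 22*(-1/68) = 7 + 11/34 = 249/34 ≈ 7.3235)
(S(12, 7/(-10)) + w)**2 = ((5 - 2*7/(-10)*12) + 249/34)**2 = ((5 - 2*7*(-1/10)*12) + 249/34)**2 = ((5 - 2*(-7/10)*12) + 249/34)**2 = ((5 + 84/5) + 249/34)**2 = (109/5 + 249/34)**2 = (4951/170)**2 = 24512401/28900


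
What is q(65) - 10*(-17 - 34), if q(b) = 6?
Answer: 516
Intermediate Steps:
q(65) - 10*(-17 - 34) = 6 - 10*(-17 - 34) = 6 - 10*(-51) = 6 + 510 = 516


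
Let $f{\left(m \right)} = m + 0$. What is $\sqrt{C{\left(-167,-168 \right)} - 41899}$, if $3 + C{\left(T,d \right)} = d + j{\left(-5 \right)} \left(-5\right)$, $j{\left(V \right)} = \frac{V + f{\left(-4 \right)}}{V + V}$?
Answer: $\frac{i \sqrt{168298}}{2} \approx 205.12 i$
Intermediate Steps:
$f{\left(m \right)} = m$
$j{\left(V \right)} = \frac{-4 + V}{2 V}$ ($j{\left(V \right)} = \frac{V - 4}{V + V} = \frac{-4 + V}{2 V}$)
$C{\left(T,d \right)} = - \frac{15}{2} + d$ ($C{\left(T,d \right)} = -3 + \left(d + \frac{-4 - 5}{2 \left(-5\right)} \left(-5\right)\right) = -3 + \left(d + \frac{1}{2} \left(- \frac{1}{5}\right) \left(-9\right) \left(-5\right)\right) = -3 + \left(d + \frac{9}{10} \left(-5\right)\right) = -3 + \left(d - \frac{9}{2}\right) = -3 + \left(- \frac{9}{2} + d\right) = - \frac{15}{2} + d$)
$\sqrt{C{\left(-167,-168 \right)} - 41899} = \sqrt{\left(- \frac{15}{2} - 168\right) - 41899} = \sqrt{- \frac{351}{2} - 41899} = \sqrt{- \frac{84149}{2}} = \frac{i \sqrt{168298}}{2}$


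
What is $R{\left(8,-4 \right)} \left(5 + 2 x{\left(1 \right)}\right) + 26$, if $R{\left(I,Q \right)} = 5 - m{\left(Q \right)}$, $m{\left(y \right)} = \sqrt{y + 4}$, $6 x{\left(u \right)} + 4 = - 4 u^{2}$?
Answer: $\frac{113}{3} \approx 37.667$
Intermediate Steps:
$x{\left(u \right)} = - \frac{2}{3} - \frac{2 u^{2}}{3}$ ($x{\left(u \right)} = - \frac{2}{3} + \frac{\left(-4\right) u^{2}}{6} = - \frac{2}{3} - \frac{2 u^{2}}{3}$)
$m{\left(y \right)} = \sqrt{4 + y}$
$R{\left(I,Q \right)} = 5 - \sqrt{4 + Q}$
$R{\left(8,-4 \right)} \left(5 + 2 x{\left(1 \right)}\right) + 26 = \left(5 - \sqrt{4 - 4}\right) \left(5 + 2 \left(- \frac{2}{3} - \frac{2 \cdot 1^{2}}{3}\right)\right) + 26 = \left(5 - \sqrt{0}\right) \left(5 + 2 \left(- \frac{2}{3} - \frac{2}{3}\right)\right) + 26 = \left(5 - 0\right) \left(5 + 2 \left(- \frac{2}{3} - \frac{2}{3}\right)\right) + 26 = \left(5 + 0\right) \left(5 + 2 \left(- \frac{4}{3}\right)\right) + 26 = 5 \left(5 - \frac{8}{3}\right) + 26 = 5 \cdot \frac{7}{3} + 26 = \frac{35}{3} + 26 = \frac{113}{3}$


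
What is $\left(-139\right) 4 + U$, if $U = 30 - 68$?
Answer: $-594$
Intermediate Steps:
$U = -38$ ($U = 30 - 68 = -38$)
$\left(-139\right) 4 + U = \left(-139\right) 4 - 38 = -556 - 38 = -594$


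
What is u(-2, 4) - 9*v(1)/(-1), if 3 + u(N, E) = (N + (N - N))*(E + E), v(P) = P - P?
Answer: -19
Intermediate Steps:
v(P) = 0
u(N, E) = -3 + 2*E*N (u(N, E) = -3 + (N + (N - N))*(E + E) = -3 + (N + 0)*(2*E) = -3 + N*(2*E) = -3 + 2*E*N)
u(-2, 4) - 9*v(1)/(-1) = (-3 + 2*4*(-2)) - 0/(-1) = (-3 - 16) - 0*(-1) = -19 - 9*0 = -19 + 0 = -19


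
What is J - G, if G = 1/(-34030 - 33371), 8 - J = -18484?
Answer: 1246379293/67401 ≈ 18492.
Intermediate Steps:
J = 18492 (J = 8 - 1*(-18484) = 8 + 18484 = 18492)
G = -1/67401 (G = 1/(-67401) = -1/67401 ≈ -1.4837e-5)
J - G = 18492 - 1*(-1/67401) = 18492 + 1/67401 = 1246379293/67401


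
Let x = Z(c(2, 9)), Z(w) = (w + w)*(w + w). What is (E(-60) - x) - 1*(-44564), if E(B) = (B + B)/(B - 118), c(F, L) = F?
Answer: 3964832/89 ≈ 44549.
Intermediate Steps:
Z(w) = 4*w² (Z(w) = (2*w)*(2*w) = 4*w²)
x = 16 (x = 4*2² = 4*4 = 16)
E(B) = 2*B/(-118 + B) (E(B) = (2*B)/(-118 + B) = 2*B/(-118 + B))
(E(-60) - x) - 1*(-44564) = (2*(-60)/(-118 - 60) - 1*16) - 1*(-44564) = (2*(-60)/(-178) - 16) + 44564 = (2*(-60)*(-1/178) - 16) + 44564 = (60/89 - 16) + 44564 = -1364/89 + 44564 = 3964832/89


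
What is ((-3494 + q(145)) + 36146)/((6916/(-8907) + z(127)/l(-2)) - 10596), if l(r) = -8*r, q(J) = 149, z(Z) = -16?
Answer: -292158507/94394395 ≈ -3.0951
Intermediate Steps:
((-3494 + q(145)) + 36146)/((6916/(-8907) + z(127)/l(-2)) - 10596) = ((-3494 + 149) + 36146)/((6916/(-8907) - 16/((-8*(-2)))) - 10596) = (-3345 + 36146)/((6916*(-1/8907) - 16/16) - 10596) = 32801/((-6916/8907 - 16*1/16) - 10596) = 32801/((-6916/8907 - 1) - 10596) = 32801/(-15823/8907 - 10596) = 32801/(-94394395/8907) = 32801*(-8907/94394395) = -292158507/94394395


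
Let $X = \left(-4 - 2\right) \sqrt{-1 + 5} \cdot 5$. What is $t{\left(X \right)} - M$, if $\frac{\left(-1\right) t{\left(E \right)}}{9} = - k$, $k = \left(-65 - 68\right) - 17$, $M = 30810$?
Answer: $-32160$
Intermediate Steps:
$k = -150$ ($k = -133 - 17 = -150$)
$X = -60$ ($X = \left(-4 - 2\right) \sqrt{4} \cdot 5 = \left(-6\right) 2 \cdot 5 = \left(-12\right) 5 = -60$)
$t{\left(E \right)} = -1350$ ($t{\left(E \right)} = - 9 \left(\left(-1\right) \left(-150\right)\right) = \left(-9\right) 150 = -1350$)
$t{\left(X \right)} - M = -1350 - 30810 = -32160$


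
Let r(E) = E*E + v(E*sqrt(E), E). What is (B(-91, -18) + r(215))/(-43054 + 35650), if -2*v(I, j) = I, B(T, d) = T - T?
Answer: -46225/7404 + 215*sqrt(215)/14808 ≈ -6.0304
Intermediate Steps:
B(T, d) = 0
v(I, j) = -I/2
r(E) = E**2 - E**(3/2)/2 (r(E) = E*E - E*sqrt(E)/2 = E**2 - E**(3/2)/2)
(B(-91, -18) + r(215))/(-43054 + 35650) = (0 + (215**2 - 215*sqrt(215)/2))/(-43054 + 35650) = (0 + (46225 - 215*sqrt(215)/2))/(-7404) = (0 + (46225 - 215*sqrt(215)/2))*(-1/7404) = (46225 - 215*sqrt(215)/2)*(-1/7404) = -46225/7404 + 215*sqrt(215)/14808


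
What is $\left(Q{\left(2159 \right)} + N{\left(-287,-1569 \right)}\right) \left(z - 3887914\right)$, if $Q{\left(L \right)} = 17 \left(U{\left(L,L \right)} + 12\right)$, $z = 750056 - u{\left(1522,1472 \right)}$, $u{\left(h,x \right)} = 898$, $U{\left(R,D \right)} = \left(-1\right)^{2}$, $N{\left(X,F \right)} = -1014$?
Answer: $2489033508$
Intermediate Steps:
$U{\left(R,D \right)} = 1$
$z = 749158$ ($z = 750056 - 898 = 749158$)
$Q{\left(L \right)} = 221$ ($Q{\left(L \right)} = 17 \left(1 + 12\right) = 17 \cdot 13 = 221$)
$\left(Q{\left(2159 \right)} + N{\left(-287,-1569 \right)}\right) \left(z - 3887914\right) = \left(221 - 1014\right) \left(749158 - 3887914\right) = \left(-793\right) \left(-3138756\right) = 2489033508$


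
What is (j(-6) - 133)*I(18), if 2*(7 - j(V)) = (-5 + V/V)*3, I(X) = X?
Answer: -2160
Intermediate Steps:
j(V) = 13 (j(V) = 7 - (-5 + V/V)*3/2 = 7 - (-5 + 1)*3/2 = 7 - (-2)*3 = 7 - 1/2*(-12) = 7 + 6 = 13)
(j(-6) - 133)*I(18) = (13 - 133)*18 = -120*18 = -2160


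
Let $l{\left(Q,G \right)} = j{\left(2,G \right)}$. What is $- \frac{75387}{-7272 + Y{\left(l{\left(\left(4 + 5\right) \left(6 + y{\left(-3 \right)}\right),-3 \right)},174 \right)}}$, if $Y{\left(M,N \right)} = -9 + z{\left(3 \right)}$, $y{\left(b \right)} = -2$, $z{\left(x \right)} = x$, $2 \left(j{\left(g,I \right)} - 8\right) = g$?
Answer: $\frac{25129}{2426} \approx 10.358$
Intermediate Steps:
$j{\left(g,I \right)} = 8 + \frac{g}{2}$
$l{\left(Q,G \right)} = 9$ ($l{\left(Q,G \right)} = 8 + \frac{1}{2} \cdot 2 = 8 + 1 = 9$)
$Y{\left(M,N \right)} = -6$ ($Y{\left(M,N \right)} = -9 + 3 = -6$)
$- \frac{75387}{-7272 + Y{\left(l{\left(\left(4 + 5\right) \left(6 + y{\left(-3 \right)}\right),-3 \right)},174 \right)}} = - \frac{75387}{-7272 - 6} = - \frac{75387}{-7278} = \left(-75387\right) \left(- \frac{1}{7278}\right) = \frac{25129}{2426}$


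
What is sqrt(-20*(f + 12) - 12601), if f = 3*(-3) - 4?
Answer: I*sqrt(12581) ≈ 112.17*I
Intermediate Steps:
f = -13 (f = -9 - 4 = -13)
sqrt(-20*(f + 12) - 12601) = sqrt(-20*(-13 + 12) - 12601) = sqrt(-20*(-1) - 12601) = sqrt(20 - 12601) = sqrt(-12581) = I*sqrt(12581)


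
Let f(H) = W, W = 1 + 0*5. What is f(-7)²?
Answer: 1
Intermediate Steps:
W = 1 (W = 1 + 0 = 1)
f(H) = 1
f(-7)² = 1² = 1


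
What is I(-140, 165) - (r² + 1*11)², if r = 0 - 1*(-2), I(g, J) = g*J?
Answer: -23325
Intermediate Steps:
I(g, J) = J*g
r = 2 (r = 0 + 2 = 2)
I(-140, 165) - (r² + 1*11)² = 165*(-140) - (2² + 1*11)² = -23100 - (4 + 11)² = -23100 - 1*15² = -23100 - 1*225 = -23100 - 225 = -23325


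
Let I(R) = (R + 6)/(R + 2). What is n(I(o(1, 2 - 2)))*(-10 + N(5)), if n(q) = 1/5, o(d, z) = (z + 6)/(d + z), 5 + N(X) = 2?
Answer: -13/5 ≈ -2.6000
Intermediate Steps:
N(X) = -3 (N(X) = -5 + 2 = -3)
o(d, z) = (6 + z)/(d + z)
I(R) = (6 + R)/(2 + R)
n(q) = ⅕
n(I(o(1, 2 - 2)))*(-10 + N(5)) = (-10 - 3)/5 = (⅕)*(-13) = -13/5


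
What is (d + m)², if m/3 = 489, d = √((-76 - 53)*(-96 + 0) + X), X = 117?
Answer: 2164590 + 8802*√1389 ≈ 2.4926e+6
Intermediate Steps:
d = 3*√1389 (d = √((-76 - 53)*(-96 + 0) + 117) = √(-129*(-96) + 117) = √(12384 + 117) = √12501 = 3*√1389 ≈ 111.81)
m = 1467 (m = 3*489 = 1467)
(d + m)² = (3*√1389 + 1467)² = (1467 + 3*√1389)²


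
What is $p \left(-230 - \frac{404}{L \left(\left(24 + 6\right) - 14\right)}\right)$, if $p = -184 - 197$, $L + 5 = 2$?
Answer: $\frac{337693}{4} \approx 84423.0$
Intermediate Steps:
$L = -3$ ($L = -5 + 2 = -3$)
$p = -381$ ($p = -184 - 197 = -381$)
$p \left(-230 - \frac{404}{L \left(\left(24 + 6\right) - 14\right)}\right) = - 381 \left(-230 - \frac{404}{\left(-3\right) \left(\left(24 + 6\right) - 14\right)}\right) = - 381 \left(-230 - \frac{404}{\left(-3\right) \left(30 - 14\right)}\right) = - 381 \left(-230 - \frac{404}{\left(-3\right) 16}\right) = - 381 \left(-230 - \frac{404}{-48}\right) = - 381 \left(-230 - - \frac{101}{12}\right) = - 381 \left(-230 + \frac{101}{12}\right) = \left(-381\right) \left(- \frac{2659}{12}\right) = \frac{337693}{4}$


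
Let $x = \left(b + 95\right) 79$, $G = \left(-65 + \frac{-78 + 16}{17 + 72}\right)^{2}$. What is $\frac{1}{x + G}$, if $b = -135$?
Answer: $\frac{7921}{9157049} \approx 0.00086502$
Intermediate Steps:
$G = \frac{34187409}{7921}$ ($G = \left(-65 - \frac{62}{89}\right)^{2} = \left(- \frac{5847}{89}\right)^{2} = \frac{34187409}{7921} \approx 4316.0$)
$x = -3160$ ($x = \left(-135 + 95\right) 79 = \left(-40\right) 79 = -3160$)
$\frac{1}{x + G} = \frac{1}{-3160 + \frac{34187409}{7921}} = \frac{1}{\frac{9157049}{7921}} = \frac{7921}{9157049}$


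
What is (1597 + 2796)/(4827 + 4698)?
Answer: 4393/9525 ≈ 0.46121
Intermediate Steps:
(1597 + 2796)/(4827 + 4698) = 4393/9525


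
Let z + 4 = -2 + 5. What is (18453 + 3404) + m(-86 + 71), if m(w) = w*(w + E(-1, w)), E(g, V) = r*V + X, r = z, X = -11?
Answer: 22022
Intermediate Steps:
z = -1 (z = -4 + (-2 + 5) = -4 + 3 = -1)
r = -1
E(g, V) = -11 - V (E(g, V) = -V - 11 = -11 - V)
m(w) = -11*w (m(w) = w*(w + (-11 - w)) = w*(-11) = -11*w)
(18453 + 3404) + m(-86 + 71) = (18453 + 3404) - 11*(-86 + 71) = 21857 - 11*(-15) = 21857 + 165 = 22022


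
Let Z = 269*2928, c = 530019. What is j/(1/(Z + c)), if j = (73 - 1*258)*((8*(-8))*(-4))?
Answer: -62403951360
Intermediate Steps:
Z = 787632
j = -47360 (j = (73 - 258)*(-64*(-4)) = -185*256 = -47360)
j/(1/(Z + c)) = -47360/(1/(787632 + 530019)) = -47360/(1/1317651) = -47360/1/1317651 = -47360*1317651 = -62403951360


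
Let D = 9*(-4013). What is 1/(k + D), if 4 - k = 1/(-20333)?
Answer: -20333/734285628 ≈ -2.7691e-5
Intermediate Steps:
k = 81333/20333 (k = 4 - 1/(-20333) = 4 - 1*(-1/20333) = 4 + 1/20333 = 81333/20333 ≈ 4.0000)
D = -36117
1/(k + D) = 1/(81333/20333 - 36117) = 1/(-734285628/20333) = -20333/734285628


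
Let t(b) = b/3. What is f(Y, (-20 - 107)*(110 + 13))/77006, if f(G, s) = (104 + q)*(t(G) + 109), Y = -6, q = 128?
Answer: 12412/38503 ≈ 0.32236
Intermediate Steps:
t(b) = b/3 (t(b) = b*(⅓) = b/3)
f(G, s) = 25288 + 232*G/3 (f(G, s) = (104 + 128)*(G/3 + 109) = 232*(109 + G/3) = 25288 + 232*G/3)
f(Y, (-20 - 107)*(110 + 13))/77006 = (25288 + (232/3)*(-6))/77006 = (25288 - 464)*(1/77006) = 24824*(1/77006) = 12412/38503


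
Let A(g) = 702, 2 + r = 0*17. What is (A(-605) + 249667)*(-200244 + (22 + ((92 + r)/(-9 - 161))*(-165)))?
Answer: -851827694641/17 ≈ -5.0108e+10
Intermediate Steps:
r = -2 (r = -2 + 0*17 = -2 + 0 = -2)
(A(-605) + 249667)*(-200244 + (22 + ((92 + r)/(-9 - 161))*(-165))) = (702 + 249667)*(-200244 + (22 + ((92 - 2)/(-9 - 161))*(-165))) = 250369*(-200244 + (22 + (90/(-170))*(-165))) = 250369*(-200244 + (22 + (90*(-1/170))*(-165))) = 250369*(-200244 + (22 - 9/17*(-165))) = 250369*(-200244 + (22 + 1485/17)) = 250369*(-200244 + 1859/17) = 250369*(-3402289/17) = -851827694641/17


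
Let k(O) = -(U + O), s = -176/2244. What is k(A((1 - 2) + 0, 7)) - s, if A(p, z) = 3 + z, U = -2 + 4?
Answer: -608/51 ≈ -11.922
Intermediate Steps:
U = 2
s = -4/51 (s = -176*1/2244 = -4/51 ≈ -0.078431)
k(O) = -2 - O (k(O) = -(2 + O) = -2 - O)
k(A((1 - 2) + 0, 7)) - s = (-2 - (3 + 7)) - 1*(-4/51) = (-2 - 1*10) + 4/51 = (-2 - 10) + 4/51 = -12 + 4/51 = -608/51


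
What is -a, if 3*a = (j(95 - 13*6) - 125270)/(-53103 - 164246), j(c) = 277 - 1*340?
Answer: -125333/652047 ≈ -0.19221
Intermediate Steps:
j(c) = -63 (j(c) = 277 - 340 = -63)
a = 125333/652047 (a = ((-63 - 125270)/(-53103 - 164246))/3 = (-125333/(-217349))/3 = (-125333*(-1/217349))/3 = (⅓)*(125333/217349) = 125333/652047 ≈ 0.19221)
-a = -1*125333/652047 = -125333/652047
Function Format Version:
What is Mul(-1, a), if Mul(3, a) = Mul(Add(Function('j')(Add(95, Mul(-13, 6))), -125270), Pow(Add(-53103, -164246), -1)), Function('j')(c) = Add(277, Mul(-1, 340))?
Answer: Rational(-125333, 652047) ≈ -0.19221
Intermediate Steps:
Function('j')(c) = -63 (Function('j')(c) = Add(277, -340) = -63)
a = Rational(125333, 652047) (a = Mul(Rational(1, 3), Mul(Add(-63, -125270), Pow(Add(-53103, -164246), -1))) = Mul(Rational(1, 3), Mul(-125333, Pow(-217349, -1))) = Mul(Rational(1, 3), Mul(-125333, Rational(-1, 217349))) = Mul(Rational(1, 3), Rational(125333, 217349)) = Rational(125333, 652047) ≈ 0.19221)
Mul(-1, a) = Mul(-1, Rational(125333, 652047)) = Rational(-125333, 652047)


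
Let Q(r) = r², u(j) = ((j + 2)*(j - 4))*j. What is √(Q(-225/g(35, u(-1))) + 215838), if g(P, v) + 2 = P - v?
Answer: 3*√18807513/28 ≈ 464.65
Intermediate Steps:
u(j) = j*(-4 + j)*(2 + j) (u(j) = ((2 + j)*(-4 + j))*j = ((-4 + j)*(2 + j))*j = j*(-4 + j)*(2 + j))
g(P, v) = -2 + P - v (g(P, v) = -2 + (P - v) = -2 + P - v)
√(Q(-225/g(35, u(-1))) + 215838) = √((-225/(-2 + 35 - (-1)*(-8 + (-1)² - 2*(-1))))² + 215838) = √((-225/(-2 + 35 - (-1)*(-8 + 1 + 2)))² + 215838) = √((-225/(-2 + 35 - (-1)*(-5)))² + 215838) = √((-225/(-2 + 35 - 1*5))² + 215838) = √((-225/(-2 + 35 - 5))² + 215838) = √((-225/28)² + 215838) = √(50625/784 + 215838) = √(169267617/784) = 3*√18807513/28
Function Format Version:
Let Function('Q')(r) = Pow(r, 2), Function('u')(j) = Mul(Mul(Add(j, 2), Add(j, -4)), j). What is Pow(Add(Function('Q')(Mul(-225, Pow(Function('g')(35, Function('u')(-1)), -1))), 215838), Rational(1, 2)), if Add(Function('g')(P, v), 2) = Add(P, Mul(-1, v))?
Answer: Mul(Rational(3, 28), Pow(18807513, Rational(1, 2))) ≈ 464.65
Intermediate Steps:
Function('u')(j) = Mul(j, Add(-4, j), Add(2, j)) (Function('u')(j) = Mul(Mul(Add(2, j), Add(-4, j)), j) = Mul(Mul(Add(-4, j), Add(2, j)), j) = Mul(j, Add(-4, j), Add(2, j)))
Function('g')(P, v) = Add(-2, P, Mul(-1, v)) (Function('g')(P, v) = Add(-2, Add(P, Mul(-1, v))) = Add(-2, P, Mul(-1, v)))
Pow(Add(Function('Q')(Mul(-225, Pow(Function('g')(35, Function('u')(-1)), -1))), 215838), Rational(1, 2)) = Pow(Add(Pow(Mul(-225, Pow(Add(-2, 35, Mul(-1, Mul(-1, Add(-8, Pow(-1, 2), Mul(-2, -1))))), -1)), 2), 215838), Rational(1, 2)) = Pow(Add(Pow(Mul(-225, Pow(Add(-2, 35, Mul(-1, Mul(-1, Add(-8, 1, 2)))), -1)), 2), 215838), Rational(1, 2)) = Pow(Add(Pow(Mul(-225, Pow(Add(-2, 35, Mul(-1, Mul(-1, -5))), -1)), 2), 215838), Rational(1, 2)) = Pow(Add(Pow(Mul(-225, Pow(Add(-2, 35, Mul(-1, 5)), -1)), 2), 215838), Rational(1, 2)) = Pow(Add(Pow(Mul(-225, Pow(Add(-2, 35, -5), -1)), 2), 215838), Rational(1, 2)) = Pow(Add(Pow(Mul(-225, Pow(28, -1)), 2), 215838), Rational(1, 2)) = Pow(Add(Pow(Mul(-225, Rational(1, 28)), 2), 215838), Rational(1, 2)) = Pow(Add(Pow(Rational(-225, 28), 2), 215838), Rational(1, 2)) = Pow(Add(Rational(50625, 784), 215838), Rational(1, 2)) = Pow(Rational(169267617, 784), Rational(1, 2)) = Mul(Rational(3, 28), Pow(18807513, Rational(1, 2)))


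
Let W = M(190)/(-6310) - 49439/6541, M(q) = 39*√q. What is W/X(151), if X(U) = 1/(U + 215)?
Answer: -18094674/6541 - 7137*√190/3155 ≈ -2797.5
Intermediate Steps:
X(U) = 1/(215 + U)
W = -49439/6541 - 39*√190/6310 (W = (39*√190)/(-6310) - 49439/6541 = (39*√190)*(-1/6310) - 49439*1/6541 = -39*√190/6310 - 49439/6541 = -49439/6541 - 39*√190/6310 ≈ -7.6435)
W/X(151) = (-49439/6541 - 39*√190/6310)/(1/(215 + 151)) = (-49439/6541 - 39*√190/6310)/(1/366) = (-49439/6541 - 39*√190/6310)*366 = -18094674/6541 - 7137*√190/3155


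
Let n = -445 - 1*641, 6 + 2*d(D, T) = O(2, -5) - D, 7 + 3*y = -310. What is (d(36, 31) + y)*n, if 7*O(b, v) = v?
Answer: 965635/7 ≈ 1.3795e+5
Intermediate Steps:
y = -317/3 (y = -7/3 + (⅓)*(-310) = -7/3 - 310/3 = -317/3 ≈ -105.67)
O(b, v) = v/7
d(D, T) = -47/14 - D/2 (d(D, T) = -3 + ((⅐)*(-5) - D)/2 = -3 + (-5/7 - D)/2 = -3 + (-5/14 - D/2) = -47/14 - D/2)
n = -1086 (n = -445 - 641 = -1086)
(d(36, 31) + y)*n = ((-47/14 - ½*36) - 317/3)*(-1086) = ((-47/14 - 18) - 317/3)*(-1086) = (-299/14 - 317/3)*(-1086) = -5335/42*(-1086) = 965635/7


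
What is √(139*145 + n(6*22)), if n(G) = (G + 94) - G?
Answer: √20249 ≈ 142.30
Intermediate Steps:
n(G) = 94 (n(G) = (94 + G) - G = 94)
√(139*145 + n(6*22)) = √(139*145 + 94) = √(20155 + 94) = √20249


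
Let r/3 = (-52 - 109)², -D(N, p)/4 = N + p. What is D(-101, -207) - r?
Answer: -76531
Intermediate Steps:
D(N, p) = -4*N - 4*p (D(N, p) = -4*(N + p) = -4*N - 4*p)
r = 77763 (r = 3*(-52 - 109)² = 3*(-161)² = 3*25921 = 77763)
D(-101, -207) - r = (-4*(-101) - 4*(-207)) - 1*77763 = (404 + 828) - 77763 = 1232 - 77763 = -76531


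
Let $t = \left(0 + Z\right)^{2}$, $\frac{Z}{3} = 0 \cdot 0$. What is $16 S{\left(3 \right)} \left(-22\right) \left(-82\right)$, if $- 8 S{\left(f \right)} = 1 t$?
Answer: $0$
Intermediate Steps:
$Z = 0$ ($Z = 3 \cdot 0 \cdot 0 = 3 \cdot 0 = 0$)
$t = 0$ ($t = \left(0 + 0\right)^{2} = 0^{2} = 0$)
$S{\left(f \right)} = 0$ ($S{\left(f \right)} = - \frac{1 \cdot 0}{8} = \left(- \frac{1}{8}\right) 0 = 0$)
$16 S{\left(3 \right)} \left(-22\right) \left(-82\right) = 16 \cdot 0 \left(-22\right) \left(-82\right) = 0 \left(-22\right) \left(-82\right) = 0 \left(-82\right) = 0$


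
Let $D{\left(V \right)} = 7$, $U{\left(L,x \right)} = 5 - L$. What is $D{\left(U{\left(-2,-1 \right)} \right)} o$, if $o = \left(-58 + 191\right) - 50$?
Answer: $581$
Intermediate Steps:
$o = 83$ ($o = 133 - 50 = 83$)
$D{\left(U{\left(-2,-1 \right)} \right)} o = 7 \cdot 83 = 581$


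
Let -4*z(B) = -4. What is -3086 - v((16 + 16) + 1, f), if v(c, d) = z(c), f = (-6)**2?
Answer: -3087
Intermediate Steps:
z(B) = 1 (z(B) = -1/4*(-4) = 1)
f = 36
v(c, d) = 1
-3086 - v((16 + 16) + 1, f) = -3086 - 1*1 = -3086 - 1 = -3087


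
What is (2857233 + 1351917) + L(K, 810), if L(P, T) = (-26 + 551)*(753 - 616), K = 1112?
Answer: 4281075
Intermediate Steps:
L(P, T) = 71925 (L(P, T) = 525*137 = 71925)
(2857233 + 1351917) + L(K, 810) = (2857233 + 1351917) + 71925 = 4209150 + 71925 = 4281075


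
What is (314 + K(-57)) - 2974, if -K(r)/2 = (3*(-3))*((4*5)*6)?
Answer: -500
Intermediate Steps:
K(r) = 2160 (K(r) = -2*3*(-3)*(4*5)*6 = -(-18)*20*6 = -(-18)*120 = -2*(-1080) = 2160)
(314 + K(-57)) - 2974 = (314 + 2160) - 2974 = 2474 - 2974 = -500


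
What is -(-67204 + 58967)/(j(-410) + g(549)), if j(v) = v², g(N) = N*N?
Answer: 8237/469501 ≈ 0.017544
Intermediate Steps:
g(N) = N²
-(-67204 + 58967)/(j(-410) + g(549)) = -(-67204 + 58967)/((-410)² + 549²) = -(-8237)/(168100 + 301401) = -(-8237)/469501 = -1*(-8237/469501) = 8237/469501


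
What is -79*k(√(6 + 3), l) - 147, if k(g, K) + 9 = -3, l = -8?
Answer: 801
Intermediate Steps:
k(g, K) = -12 (k(g, K) = -9 - 3 = -12)
-79*k(√(6 + 3), l) - 147 = -79*(-12) - 147 = 948 - 147 = 801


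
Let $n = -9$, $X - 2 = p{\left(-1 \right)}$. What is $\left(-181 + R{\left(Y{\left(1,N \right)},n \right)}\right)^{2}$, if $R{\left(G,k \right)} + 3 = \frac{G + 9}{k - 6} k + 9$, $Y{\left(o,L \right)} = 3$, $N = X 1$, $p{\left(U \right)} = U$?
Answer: $\frac{703921}{25} \approx 28157.0$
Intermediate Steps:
$X = 1$ ($X = 2 - 1 = 1$)
$N = 1$ ($N = 1 \cdot 1 = 1$)
$R{\left(G,k \right)} = 6 + \frac{k \left(9 + G\right)}{-6 + k}$ ($R{\left(G,k \right)} = -3 + \left(\frac{G + 9}{k - 6} k + 9\right) = -3 + \left(\frac{9 + G}{-6 + k} k + 9\right) = -3 + \left(\frac{k \left(9 + G\right)}{-6 + k} + 9\right) = -3 + \left(9 + \frac{k \left(9 + G\right)}{-6 + k}\right) = 6 + \frac{k \left(9 + G\right)}{-6 + k}$)
$\left(-181 + R{\left(Y{\left(1,N \right)},n \right)}\right)^{2} = \left(-181 + \frac{-36 + 15 \left(-9\right) + 3 \left(-9\right)}{-6 - 9}\right)^{2} = \left(-181 + \frac{-36 - 135 - 27}{-15}\right)^{2} = \left(-181 - - \frac{66}{5}\right)^{2} = \left(-181 + \frac{66}{5}\right)^{2} = \left(- \frac{839}{5}\right)^{2} = \frac{703921}{25}$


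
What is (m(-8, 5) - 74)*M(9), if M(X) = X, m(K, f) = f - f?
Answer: -666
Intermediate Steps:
m(K, f) = 0
(m(-8, 5) - 74)*M(9) = (0 - 74)*9 = -74*9 = -666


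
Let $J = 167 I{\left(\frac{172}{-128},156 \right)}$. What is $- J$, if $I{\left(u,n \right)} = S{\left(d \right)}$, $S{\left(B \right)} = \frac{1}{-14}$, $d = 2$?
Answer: $\frac{167}{14} \approx 11.929$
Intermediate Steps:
$S{\left(B \right)} = - \frac{1}{14}$
$I{\left(u,n \right)} = - \frac{1}{14}$
$J = - \frac{167}{14}$ ($J = 167 \left(- \frac{1}{14}\right) = - \frac{167}{14} \approx -11.929$)
$- J = \left(-1\right) \left(- \frac{167}{14}\right) = \frac{167}{14}$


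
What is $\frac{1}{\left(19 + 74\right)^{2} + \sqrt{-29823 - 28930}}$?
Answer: $\frac{8649}{74863954} - \frac{i \sqrt{58753}}{74863954} \approx 0.00011553 - 3.2377 \cdot 10^{-6} i$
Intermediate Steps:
$\frac{1}{\left(19 + 74\right)^{2} + \sqrt{-29823 - 28930}} = \frac{1}{93^{2} + \sqrt{-58753}} = \frac{1}{8649 + i \sqrt{58753}}$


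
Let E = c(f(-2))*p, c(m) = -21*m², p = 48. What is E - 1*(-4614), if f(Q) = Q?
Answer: 582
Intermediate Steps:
E = -4032 (E = -21*(-2)²*48 = -21*4*48 = -84*48 = -4032)
E - 1*(-4614) = -4032 - 1*(-4614) = -4032 + 4614 = 582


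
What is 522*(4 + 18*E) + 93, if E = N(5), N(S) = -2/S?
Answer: -7887/5 ≈ -1577.4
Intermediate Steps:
E = -2/5 ≈ -0.40000
522*(4 + 18*E) + 93 = 522*(4 + 18*(-2/5)) + 93 = 522*(4 - 36/5) + 93 = 522*(-16/5) + 93 = -8352/5 + 93 = -7887/5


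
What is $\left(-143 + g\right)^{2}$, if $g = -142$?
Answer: $81225$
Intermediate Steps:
$\left(-143 + g\right)^{2} = \left(-143 - 142\right)^{2} = \left(-285\right)^{2} = 81225$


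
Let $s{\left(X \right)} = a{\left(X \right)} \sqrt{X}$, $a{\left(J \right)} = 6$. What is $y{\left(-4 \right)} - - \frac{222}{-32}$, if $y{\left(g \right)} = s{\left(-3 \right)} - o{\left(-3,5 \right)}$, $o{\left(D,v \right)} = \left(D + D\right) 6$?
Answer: $\frac{465}{16} + 6 i \sqrt{3} \approx 29.063 + 10.392 i$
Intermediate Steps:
$s{\left(X \right)} = 6 \sqrt{X}$
$o{\left(D,v \right)} = 12 D$ ($o{\left(D,v \right)} = 2 D 6 = 12 D$)
$y{\left(g \right)} = 36 + 6 i \sqrt{3}$ ($y{\left(g \right)} = 6 \sqrt{-3} - 12 \left(-3\right) = 6 i \sqrt{3} - -36 = 6 i \sqrt{3} + 36 = 36 + 6 i \sqrt{3}$)
$y{\left(-4 \right)} - - \frac{222}{-32} = \left(36 + 6 i \sqrt{3}\right) - - \frac{222}{-32} = \left(36 + 6 i \sqrt{3}\right) - \left(-222\right) \left(- \frac{1}{32}\right) = \left(36 + 6 i \sqrt{3}\right) - \frac{111}{16} = \frac{465}{16} + 6 i \sqrt{3}$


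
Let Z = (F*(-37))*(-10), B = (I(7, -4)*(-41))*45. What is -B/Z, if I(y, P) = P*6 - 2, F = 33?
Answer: -1599/407 ≈ -3.9287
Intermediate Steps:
I(y, P) = -2 + 6*P (I(y, P) = 6*P - 2 = -2 + 6*P)
B = 47970 (B = ((-2 + 6*(-4))*(-41))*45 = ((-2 - 24)*(-41))*45 = -26*(-41)*45 = 1066*45 = 47970)
Z = 12210 (Z = (33*(-37))*(-10) = -1221*(-10) = 12210)
-B/Z = -47970/12210 = -1*1599/407 = -1599/407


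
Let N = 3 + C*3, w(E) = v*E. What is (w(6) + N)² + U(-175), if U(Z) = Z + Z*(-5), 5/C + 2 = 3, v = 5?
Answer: 3004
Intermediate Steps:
w(E) = 5*E
C = 5 (C = 5/(-2 + 3) = 5/1 = 5*1 = 5)
U(Z) = -4*Z (U(Z) = Z - 5*Z = -4*Z)
N = 18 (N = 3 + 5*3 = 3 + 15 = 18)
(w(6) + N)² + U(-175) = (5*6 + 18)² - 4*(-175) = (30 + 18)² + 700 = 48² + 700 = 2304 + 700 = 3004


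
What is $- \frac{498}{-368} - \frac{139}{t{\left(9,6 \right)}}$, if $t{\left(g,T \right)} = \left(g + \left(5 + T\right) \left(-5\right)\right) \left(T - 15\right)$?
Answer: $\frac{1685}{1656} \approx 1.0175$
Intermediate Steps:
$t{\left(g,T \right)} = \left(-15 + T\right) \left(-25 + g - 5 T\right)$ ($t{\left(g,T \right)} = \left(g - \left(25 + 5 T\right)\right) \left(-15 + T\right) = \left(-25 + g - 5 T\right) \left(-15 + T\right) = \left(-15 + T\right) \left(-25 + g - 5 T\right)$)
$- \frac{498}{-368} - \frac{139}{t{\left(9,6 \right)}} = - \frac{498}{-368} - \frac{139}{375 - 135 - 5 \cdot 6^{2} + 50 \cdot 6 + 6 \cdot 9} = \left(-498\right) \left(- \frac{1}{368}\right) - \frac{139}{375 - 135 - 180 + 300 + 54} = \frac{249}{184} - \frac{139}{375 - 135 - 180 + 300 + 54} = \frac{249}{184} - \frac{139}{414} = \frac{1685}{1656}$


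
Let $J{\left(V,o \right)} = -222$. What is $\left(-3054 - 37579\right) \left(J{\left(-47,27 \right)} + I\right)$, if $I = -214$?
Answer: $17715988$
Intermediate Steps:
$\left(-3054 - 37579\right) \left(J{\left(-47,27 \right)} + I\right) = \left(-3054 - 37579\right) \left(-222 - 214\right) = \left(-40633\right) \left(-436\right) = 17715988$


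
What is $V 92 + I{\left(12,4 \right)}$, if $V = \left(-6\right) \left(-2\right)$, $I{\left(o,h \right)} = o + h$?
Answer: $1120$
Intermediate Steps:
$I{\left(o,h \right)} = h + o$
$V = 12$
$V 92 + I{\left(12,4 \right)} = 12 \cdot 92 + \left(4 + 12\right) = 1104 + 16 = 1120$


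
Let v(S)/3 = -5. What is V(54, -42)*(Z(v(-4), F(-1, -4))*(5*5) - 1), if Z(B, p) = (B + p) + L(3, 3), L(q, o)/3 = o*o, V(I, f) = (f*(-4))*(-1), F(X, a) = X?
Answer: -46032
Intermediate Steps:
V(I, f) = 4*f (V(I, f) = -4*f*(-1) = 4*f)
v(S) = -15 (v(S) = 3*(-5) = -15)
L(q, o) = 3*o² (L(q, o) = 3*(o*o) = 3*o²)
Z(B, p) = 27 + B + p (Z(B, p) = (B + p) + 3*3² = (B + p) + 3*9 = (B + p) + 27 = 27 + B + p)
V(54, -42)*(Z(v(-4), F(-1, -4))*(5*5) - 1) = (4*(-42))*((27 - 15 - 1)*(5*5) - 1) = -168*(11*25 - 1) = -168*(275 - 1) = -168*274 = -46032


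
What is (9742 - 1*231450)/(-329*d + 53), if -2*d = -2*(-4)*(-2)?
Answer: 221708/2579 ≈ 85.967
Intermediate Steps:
d = 8 (d = -(-2*(-4))*(-2)/2 = -4*(-2) = -½*(-16) = 8)
(9742 - 1*231450)/(-329*d + 53) = (9742 - 1*231450)/(-329*8 + 53) = (9742 - 231450)/(-2632 + 53) = -221708/(-2579) = -221708*(-1/2579) = 221708/2579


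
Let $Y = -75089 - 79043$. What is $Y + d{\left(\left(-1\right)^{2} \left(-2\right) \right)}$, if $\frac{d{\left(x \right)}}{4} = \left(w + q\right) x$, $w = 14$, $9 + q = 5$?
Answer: $-154212$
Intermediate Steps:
$q = -4$ ($q = -9 + 5 = -4$)
$Y = -154132$
$d{\left(x \right)} = 40 x$ ($d{\left(x \right)} = 4 \left(14 - 4\right) x = 4 \cdot 10 x = 40 x$)
$Y + d{\left(\left(-1\right)^{2} \left(-2\right) \right)} = -154132 + 40 \left(-1\right)^{2} \left(-2\right) = -154132 + 40 \cdot 1 \left(-2\right) = -154132 + 40 \left(-2\right) = -154132 - 80 = -154212$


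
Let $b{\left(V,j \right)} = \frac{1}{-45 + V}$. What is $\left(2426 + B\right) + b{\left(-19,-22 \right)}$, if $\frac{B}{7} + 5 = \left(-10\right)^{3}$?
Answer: $- \frac{294977}{64} \approx -4609.0$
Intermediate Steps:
$B = -7035$ ($B = -35 + 7 \left(-10\right)^{3} = -35 + 7 \left(-1000\right) = -35 - 7000 = -7035$)
$\left(2426 + B\right) + b{\left(-19,-22 \right)} = \left(2426 - 7035\right) + \frac{1}{-45 - 19} = -4609 + \frac{1}{-64} = -4609 - \frac{1}{64} = - \frac{294977}{64}$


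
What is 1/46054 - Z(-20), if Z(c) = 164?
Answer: -7552855/46054 ≈ -164.00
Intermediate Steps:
1/46054 - Z(-20) = 1/46054 - 1*164 = 1/46054 - 164 = -7552855/46054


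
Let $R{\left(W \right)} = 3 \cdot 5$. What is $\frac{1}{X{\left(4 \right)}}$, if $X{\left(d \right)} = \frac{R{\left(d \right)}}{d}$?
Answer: $\frac{4}{15} \approx 0.26667$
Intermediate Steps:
$R{\left(W \right)} = 15$
$X{\left(d \right)} = \frac{15}{d}$
$\frac{1}{X{\left(4 \right)}} = \frac{1}{15 \cdot \frac{1}{4}} = \frac{1}{\frac{15}{4}} = \frac{4}{15}$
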